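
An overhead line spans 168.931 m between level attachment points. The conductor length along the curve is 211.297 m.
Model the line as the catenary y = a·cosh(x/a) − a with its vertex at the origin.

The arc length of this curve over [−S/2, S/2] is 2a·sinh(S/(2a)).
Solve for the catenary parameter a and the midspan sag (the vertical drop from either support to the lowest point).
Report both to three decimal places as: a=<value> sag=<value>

a=71.311 sag=56.152

seed: a₀ = √(S³/(24(L−S))) = √(168.931³/(24·42.366)) = 68.857251
iter 1: u=1.226675  f(a)=+3.304e+00  f'(a)=-1.426e+00  a ← 68.857251 − (+3.304e+00/-1.426e+00) = 71.174379
iter 2: u=1.186740  f(a)=+1.741e-01  f'(a)=-1.279e+00  a ← 71.174379 − (+1.741e-01/-1.279e+00) = 71.310481
iter 3: u=1.184475  f(a)=+5.430e-04  f'(a)=-1.271e+00  a ← 71.310481 − (+5.430e-04/-1.271e+00) = 71.310908
iter 4: u=1.184468  f(a)=+5.317e-09  f'(a)=-1.271e+00  a ← 71.310908 − (+5.317e-09/-1.271e+00) = 71.310908
iter 5: u=1.184468  f(a)=+0.000e+00  f'(a)=-1.271e+00  a ← 71.310908 − (+0.000e+00/-1.271e+00) = 71.310908
converged: |Δa| < 1e-12 after 5 iterations
sag = a·(cosh(S/(2a)) − 1) = 71.310908·(cosh(1.184468) − 1) = 56.152229
T_max/T_min = cosh(S/(2a)) = 1.787428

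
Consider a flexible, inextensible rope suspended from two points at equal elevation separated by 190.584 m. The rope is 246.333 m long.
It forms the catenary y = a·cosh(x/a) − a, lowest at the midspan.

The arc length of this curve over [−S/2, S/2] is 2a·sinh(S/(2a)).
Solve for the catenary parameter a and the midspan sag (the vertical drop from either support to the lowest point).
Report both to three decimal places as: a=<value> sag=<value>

a=74.894 sag=69.256

seed: a₀ = √(S³/(24(L−S))) = √(190.584³/(24·55.749)) = 71.929244
iter 1: u=1.324802  f(a)=+5.102e+00  f'(a)=-1.840e+00  a ← 71.929244 − (+5.102e+00/-1.840e+00) = 74.702262
iter 2: u=1.275624  f(a)=+3.099e-01  f'(a)=-1.622e+00  a ← 74.702262 − (+3.099e-01/-1.622e+00) = 74.893244
iter 3: u=1.272371  f(a)=+1.307e-03  f'(a)=-1.609e+00  a ← 74.893244 − (+1.307e-03/-1.609e+00) = 74.894056
iter 4: u=1.272357  f(a)=+2.345e-08  f'(a)=-1.609e+00  a ← 74.894056 − (+2.345e-08/-1.609e+00) = 74.894056
iter 5: u=1.272357  f(a)=+5.684e-14  f'(a)=-1.609e+00  a ← 74.894056 − (+5.684e-14/-1.609e+00) = 74.894056
converged: |Δa| < 1e-12 after 5 iterations
sag = a·(cosh(S/(2a)) − 1) = 74.894056·(cosh(1.272357) − 1) = 69.255541
T_max/T_min = cosh(S/(2a)) = 1.924713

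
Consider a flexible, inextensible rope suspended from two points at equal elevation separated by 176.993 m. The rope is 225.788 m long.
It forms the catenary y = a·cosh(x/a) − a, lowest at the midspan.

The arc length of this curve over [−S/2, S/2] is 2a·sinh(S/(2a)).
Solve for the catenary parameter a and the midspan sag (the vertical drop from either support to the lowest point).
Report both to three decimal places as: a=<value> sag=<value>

seed: a₀ = √(S³/(24(L−S))) = √(176.993³/(24·48.795)) = 68.808304
iter 1: u=1.286131  f(a)=+4.198e+00  f'(a)=-1.667e+00  a ← 68.808304 − (+4.198e+00/-1.667e+00) = 71.326514
iter 2: u=1.240724  f(a)=+2.415e-01  f'(a)=-1.480e+00  a ← 71.326514 − (+2.415e-01/-1.480e+00) = 71.489631
iter 3: u=1.237893  f(a)=+9.068e-04  f'(a)=-1.469e+00  a ← 71.489631 − (+9.068e-04/-1.469e+00) = 71.490248
iter 4: u=1.237882  f(a)=+1.289e-08  f'(a)=-1.469e+00  a ← 71.490248 − (+1.289e-08/-1.469e+00) = 71.490248
iter 5: u=1.237882  f(a)=+0.000e+00  f'(a)=-1.469e+00  a ← 71.490248 − (+0.000e+00/-1.469e+00) = 71.490248
converged: |Δa| < 1e-12 after 5 iterations
sag = a·(cosh(S/(2a)) − 1) = 71.490248·(cosh(1.237882) − 1) = 62.135763
T_max/T_min = cosh(S/(2a)) = 1.869150

a=71.490 sag=62.136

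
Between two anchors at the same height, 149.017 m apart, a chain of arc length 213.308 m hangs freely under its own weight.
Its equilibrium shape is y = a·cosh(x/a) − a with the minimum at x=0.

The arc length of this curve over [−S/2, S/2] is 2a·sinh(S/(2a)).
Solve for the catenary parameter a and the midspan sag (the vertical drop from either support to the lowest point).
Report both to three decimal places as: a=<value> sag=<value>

a=49.051 sag=68.342

seed: a₀ = √(S³/(24(L−S))) = √(149.017³/(24·64.291)) = 46.309811
iter 1: u=1.608914  f(a)=+8.853e+00  f'(a)=-3.565e+00  a ← 46.309811 − (+8.853e+00/-3.565e+00) = 48.793083
iter 2: u=1.527030  f(a)=+7.620e-01  f'(a)=-2.976e+00  a ← 48.793083 − (+7.620e-01/-2.976e+00) = 49.049158
iter 3: u=1.519058  f(a)=+6.819e-03  f'(a)=-2.922e+00  a ← 49.049158 − (+6.819e-03/-2.922e+00) = 49.051491
iter 4: u=1.518985  f(a)=+5.568e-07  f'(a)=-2.922e+00  a ← 49.051491 − (+5.568e-07/-2.922e+00) = 49.051491
iter 5: u=1.518985  f(a)=-2.842e-14  f'(a)=-2.922e+00  a ← 49.051491 − (-2.842e-14/-2.922e+00) = 49.051491
converged: |Δa| < 1e-12 after 5 iterations
sag = a·(cosh(S/(2a)) − 1) = 49.051491·(cosh(1.518985) − 1) = 68.341543
T_max/T_min = cosh(S/(2a)) = 2.393261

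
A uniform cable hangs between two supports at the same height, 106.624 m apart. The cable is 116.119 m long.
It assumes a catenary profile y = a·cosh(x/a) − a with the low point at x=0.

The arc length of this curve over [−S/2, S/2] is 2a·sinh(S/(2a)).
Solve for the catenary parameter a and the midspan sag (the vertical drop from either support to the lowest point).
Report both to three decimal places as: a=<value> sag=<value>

seed: a₀ = √(S³/(24(L−S))) = √(106.624³/(24·9.495)) = 72.933886
iter 1: u=0.730963  f(a)=+2.569e-01  f'(a)=-2.746e-01  a ← 72.933886 − (+2.569e-01/-2.746e-01) = 73.869638
iter 2: u=0.721704  f(a)=+5.028e-03  f'(a)=-2.639e-01  a ← 73.869638 − (+5.028e-03/-2.639e-01) = 73.888691
iter 3: u=0.721518  f(a)=+2.011e-06  f'(a)=-2.637e-01  a ← 73.888691 − (+2.011e-06/-2.637e-01) = 73.888699
iter 4: u=0.721518  f(a)=+3.268e-13  f'(a)=-2.637e-01  a ← 73.888699 − (+3.268e-13/-2.637e-01) = 73.888699
converged: |Δa| < 1e-12 after 4 iterations
sag = a·(cosh(S/(2a)) − 1) = 73.888699·(cosh(0.721518) − 1) = 20.081751
T_max/T_min = cosh(S/(2a)) = 1.271784

a=73.889 sag=20.082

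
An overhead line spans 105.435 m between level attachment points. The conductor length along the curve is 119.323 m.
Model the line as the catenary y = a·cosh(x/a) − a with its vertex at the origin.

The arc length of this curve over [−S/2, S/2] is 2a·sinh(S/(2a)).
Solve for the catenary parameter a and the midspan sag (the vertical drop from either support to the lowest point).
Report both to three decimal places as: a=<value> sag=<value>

a=60.437 sag=24.487

seed: a₀ = √(S³/(24(L−S))) = √(105.435³/(24·13.888)) = 59.299595
iter 1: u=0.889003  f(a)=+5.592e-01  f'(a)=-5.065e-01  a ← 59.299595 − (+5.592e-01/-5.065e-01) = 60.403771
iter 2: u=0.872752  f(a)=+1.600e-02  f'(a)=-4.779e-01  a ← 60.403771 − (+1.600e-02/-4.779e-01) = 60.437257
iter 3: u=0.872268  f(a)=+1.396e-05  f'(a)=-4.770e-01  a ← 60.437257 − (+1.396e-05/-4.770e-01) = 60.437287
iter 4: u=0.872268  f(a)=+1.064e-11  f'(a)=-4.770e-01  a ← 60.437287 − (+1.064e-11/-4.770e-01) = 60.437287
converged: |Δa| < 1e-12 after 4 iterations
sag = a·(cosh(S/(2a)) − 1) = 60.437287·(cosh(0.872268) − 1) = 24.487152
T_max/T_min = cosh(S/(2a)) = 1.405166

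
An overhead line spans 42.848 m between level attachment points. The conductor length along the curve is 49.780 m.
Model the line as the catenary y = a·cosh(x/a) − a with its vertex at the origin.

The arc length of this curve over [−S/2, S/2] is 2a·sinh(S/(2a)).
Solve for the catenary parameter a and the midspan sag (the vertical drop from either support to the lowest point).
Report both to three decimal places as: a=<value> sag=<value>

seed: a₀ = √(S³/(24(L−S))) = √(42.848³/(24·6.932)) = 21.745076
iter 1: u=0.985235  f(a)=+3.443e-01  f'(a)=-7.016e-01  a ← 21.745076 − (+3.443e-01/-7.016e-01) = 22.235813
iter 2: u=0.963491  f(a)=+1.200e-02  f'(a)=-6.535e-01  a ← 22.235813 − (+1.200e-02/-6.535e-01) = 22.254177
iter 3: u=0.962696  f(a)=+1.574e-05  f'(a)=-6.518e-01  a ← 22.254177 − (+1.574e-05/-6.518e-01) = 22.254201
iter 4: u=0.962695  f(a)=+2.717e-11  f'(a)=-6.518e-01  a ← 22.254201 − (+2.717e-11/-6.518e-01) = 22.254201
iter 5: u=0.962695  f(a)=+0.000e+00  f'(a)=-6.518e-01  a ← 22.254201 − (+0.000e+00/-6.518e-01) = 22.254201
converged: |Δa| < 1e-12 after 5 iterations
sag = a·(cosh(S/(2a)) − 1) = 22.254201·(cosh(0.962695) − 1) = 11.133844
T_max/T_min = cosh(S/(2a)) = 1.500303

a=22.254 sag=11.134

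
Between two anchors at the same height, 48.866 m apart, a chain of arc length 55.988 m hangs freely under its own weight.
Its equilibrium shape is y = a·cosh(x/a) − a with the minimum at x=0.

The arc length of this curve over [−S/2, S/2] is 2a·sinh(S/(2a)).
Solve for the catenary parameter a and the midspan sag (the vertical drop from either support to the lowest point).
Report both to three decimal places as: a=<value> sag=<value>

seed: a₀ = √(S³/(24(L−S))) = √(48.866³/(24·7.122)) = 26.127844
iter 1: u=0.935133  f(a)=+3.180e-01  f'(a)=-5.944e-01  a ← 26.127844 − (+3.180e-01/-5.944e-01) = 26.662818
iter 2: u=0.916370  f(a)=+1.003e-02  f'(a)=-5.574e-01  a ← 26.662818 − (+1.003e-02/-5.574e-01) = 26.680809
iter 3: u=0.915752  f(a)=+1.069e-05  f'(a)=-5.562e-01  a ← 26.680809 − (+1.069e-05/-5.562e-01) = 26.680828
iter 4: u=0.915751  f(a)=+1.221e-11  f'(a)=-5.562e-01  a ← 26.680828 − (+1.221e-11/-5.562e-01) = 26.680828
converged: |Δa| < 1e-12 after 4 iterations
sag = a·(cosh(S/(2a)) − 1) = 26.680828·(cosh(0.915751) − 1) = 11.991263
T_max/T_min = cosh(S/(2a)) = 1.449434

a=26.681 sag=11.991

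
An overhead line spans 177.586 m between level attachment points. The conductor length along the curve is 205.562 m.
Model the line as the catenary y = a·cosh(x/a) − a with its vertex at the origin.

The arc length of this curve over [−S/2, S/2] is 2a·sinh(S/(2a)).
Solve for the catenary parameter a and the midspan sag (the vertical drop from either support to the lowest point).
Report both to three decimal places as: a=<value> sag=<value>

seed: a₀ = √(S³/(24(L−S))) = √(177.586³/(24·27.976)) = 91.330252
iter 1: u=0.972219  f(a)=+1.352e+00  f'(a)=-6.725e-01  a ← 91.330252 − (+1.352e+00/-6.725e-01) = 93.341030
iter 2: u=0.951275  f(a)=+4.595e-02  f'(a)=-6.275e-01  a ← 93.341030 − (+4.595e-02/-6.275e-01) = 93.414254
iter 3: u=0.950529  f(a)=+5.719e-05  f'(a)=-6.260e-01  a ← 93.414254 − (+5.719e-05/-6.260e-01) = 93.414345
iter 4: u=0.950529  f(a)=+8.885e-11  f'(a)=-6.260e-01  a ← 93.414345 − (+8.885e-11/-6.260e-01) = 93.414345
iter 5: u=0.950529  f(a)=+2.842e-14  f'(a)=-6.260e-01  a ← 93.414345 − (+2.842e-14/-6.260e-01) = 93.414345
converged: |Δa| < 1e-12 after 5 iterations
sag = a·(cosh(S/(2a)) − 1) = 93.414345·(cosh(0.950529) − 1) = 45.474725
T_max/T_min = cosh(S/(2a)) = 1.486807

a=93.414 sag=45.475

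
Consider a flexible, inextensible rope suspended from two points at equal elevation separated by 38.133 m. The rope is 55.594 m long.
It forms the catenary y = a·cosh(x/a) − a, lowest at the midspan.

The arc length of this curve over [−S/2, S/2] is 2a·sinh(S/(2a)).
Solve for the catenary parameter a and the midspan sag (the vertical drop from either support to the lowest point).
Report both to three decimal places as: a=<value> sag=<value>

a=12.222 sag=18.143

seed: a₀ = √(S³/(24(L−S))) = √(38.133³/(24·17.461)) = 11.503004
iter 1: u=1.657524  f(a)=+2.562e+00  f'(a)=-3.956e+00  a ← 11.503004 − (+2.562e+00/-3.956e+00) = 12.150519
iter 2: u=1.569192  f(a)=+2.322e-01  f'(a)=-3.269e+00  a ← 12.150519 − (+2.322e-01/-3.269e+00) = 12.221562
iter 3: u=1.560071  f(a)=+2.328e-03  f'(a)=-3.203e+00  a ← 12.221562 − (+2.328e-03/-3.203e+00) = 12.222289
iter 4: u=1.559978  f(a)=+2.393e-07  f'(a)=-3.203e+00  a ← 12.222289 − (+2.393e-07/-3.203e+00) = 12.222289
iter 5: u=1.559978  f(a)=+1.421e-14  f'(a)=-3.203e+00  a ← 12.222289 − (+1.421e-14/-3.203e+00) = 12.222289
converged: |Δa| < 1e-12 after 5 iterations
sag = a·(cosh(S/(2a)) − 1) = 12.222289·(cosh(1.559978) − 1) = 18.143112
T_max/T_min = cosh(S/(2a)) = 2.484428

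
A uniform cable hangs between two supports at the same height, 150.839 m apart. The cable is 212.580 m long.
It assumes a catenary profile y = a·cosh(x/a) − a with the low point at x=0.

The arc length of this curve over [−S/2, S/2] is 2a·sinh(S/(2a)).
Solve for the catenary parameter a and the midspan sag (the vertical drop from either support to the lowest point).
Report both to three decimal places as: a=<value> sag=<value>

seed: a₀ = √(S³/(24(L−S))) = √(150.839³/(24·61.741)) = 48.125806
iter 1: u=1.567132  f(a)=+8.040e+00  f'(a)=-3.254e+00  a ← 48.125806 − (+8.040e+00/-3.254e+00) = 50.596840
iter 2: u=1.490597  f(a)=+6.608e-01  f'(a)=-2.739e+00  a ← 50.596840 − (+6.608e-01/-2.739e+00) = 50.838069
iter 3: u=1.483524  f(a)=+5.345e-03  f'(a)=-2.695e+00  a ← 50.838069 − (+5.345e-03/-2.695e+00) = 50.840053
iter 4: u=1.483466  f(a)=+3.561e-07  f'(a)=-2.695e+00  a ← 50.840053 − (+3.561e-07/-2.695e+00) = 50.840053
iter 5: u=1.483466  f(a)=-2.842e-14  f'(a)=-2.695e+00  a ← 50.840053 − (-2.842e-14/-2.695e+00) = 50.840053
converged: |Δa| < 1e-12 after 5 iterations
sag = a·(cosh(S/(2a)) − 1) = 50.840053·(cosh(1.483466) − 1) = 66.983014
T_max/T_min = cosh(S/(2a)) = 2.317524

a=50.840 sag=66.983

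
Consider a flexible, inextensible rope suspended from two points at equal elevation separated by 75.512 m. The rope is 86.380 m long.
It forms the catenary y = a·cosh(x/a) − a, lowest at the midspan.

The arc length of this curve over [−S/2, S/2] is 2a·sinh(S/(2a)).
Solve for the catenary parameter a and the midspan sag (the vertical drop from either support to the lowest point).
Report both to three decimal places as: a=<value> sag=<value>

seed: a₀ = √(S³/(24(L−S))) = √(75.512³/(24·10.868)) = 40.629691
iter 1: u=0.929271  f(a)=+4.790e-01  f'(a)=-5.826e-01  a ← 40.629691 − (+4.790e-01/-5.826e-01) = 41.451860
iter 2: u=0.910840  f(a)=+1.493e-02  f'(a)=-5.468e-01  a ← 41.451860 − (+1.493e-02/-5.468e-01) = 41.479156
iter 3: u=0.910240  f(a)=+1.553e-05  f'(a)=-5.457e-01  a ← 41.479156 − (+1.553e-05/-5.457e-01) = 41.479184
iter 4: u=0.910240  f(a)=+1.684e-11  f'(a)=-5.457e-01  a ← 41.479184 − (+1.684e-11/-5.457e-01) = 41.479184
converged: |Δa| < 1e-12 after 4 iterations
sag = a·(cosh(S/(2a)) − 1) = 41.479184·(cosh(0.910240) − 1) = 18.403191
T_max/T_min = cosh(S/(2a)) = 1.443673

a=41.479 sag=18.403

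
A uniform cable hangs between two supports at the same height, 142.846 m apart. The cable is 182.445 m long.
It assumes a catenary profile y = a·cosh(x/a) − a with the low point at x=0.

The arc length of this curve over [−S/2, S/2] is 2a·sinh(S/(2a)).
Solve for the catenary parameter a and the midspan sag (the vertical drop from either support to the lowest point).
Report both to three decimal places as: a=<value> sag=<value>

a=57.550 sag=50.309

seed: a₀ = √(S³/(24(L−S))) = √(142.846³/(24·39.599)) = 55.380184
iter 1: u=1.289685  f(a)=+3.427e+00  f'(a)=-1.683e+00  a ← 55.380184 − (+3.427e+00/-1.683e+00) = 57.416840
iter 2: u=1.243938  f(a)=+1.981e-01  f'(a)=-1.493e+00  a ← 57.416840 − (+1.981e-01/-1.493e+00) = 57.549520
iter 3: u=1.241070  f(a)=+7.520e-04  f'(a)=-1.482e+00  a ← 57.549520 − (+7.520e-04/-1.482e+00) = 57.550027
iter 4: u=1.241059  f(a)=+1.093e-08  f'(a)=-1.482e+00  a ← 57.550027 − (+1.093e-08/-1.482e+00) = 57.550027
iter 5: u=1.241059  f(a)=-5.684e-14  f'(a)=-1.482e+00  a ← 57.550027 − (-5.684e-14/-1.482e+00) = 57.550027
converged: |Δa| < 1e-12 after 5 iterations
sag = a·(cosh(S/(2a)) − 1) = 57.550027·(cosh(1.241059) − 1) = 50.308909
T_max/T_min = cosh(S/(2a)) = 1.874177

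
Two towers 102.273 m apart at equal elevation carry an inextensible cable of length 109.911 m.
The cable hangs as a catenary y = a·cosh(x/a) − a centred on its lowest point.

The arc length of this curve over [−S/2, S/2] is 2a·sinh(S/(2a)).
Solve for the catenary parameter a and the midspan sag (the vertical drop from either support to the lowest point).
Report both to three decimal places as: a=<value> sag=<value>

a=77.233 sag=17.556

seed: a₀ = √(S³/(24(L−S))) = √(102.273³/(24·7.638)) = 76.391677
iter 1: u=0.669399  f(a)=+1.730e-01  f'(a)=-2.091e-01  a ← 76.391677 − (+1.730e-01/-2.091e-01) = 77.218964
iter 2: u=0.662227  f(a)=+2.850e-03  f'(a)=-2.022e-01  a ← 77.218964 − (+2.850e-03/-2.022e-01) = 77.233056
iter 3: u=0.662106  f(a)=+8.025e-07  f'(a)=-2.021e-01  a ← 77.233056 − (+8.025e-07/-2.021e-01) = 77.233060
iter 4: u=0.662106  f(a)=+5.684e-14  f'(a)=-2.021e-01  a ← 77.233060 − (+5.684e-14/-2.021e-01) = 77.233060
converged: |Δa| < 1e-12 after 4 iterations
sag = a·(cosh(S/(2a)) − 1) = 77.233060·(cosh(0.662106) − 1) = 17.556457
T_max/T_min = cosh(S/(2a)) = 1.227318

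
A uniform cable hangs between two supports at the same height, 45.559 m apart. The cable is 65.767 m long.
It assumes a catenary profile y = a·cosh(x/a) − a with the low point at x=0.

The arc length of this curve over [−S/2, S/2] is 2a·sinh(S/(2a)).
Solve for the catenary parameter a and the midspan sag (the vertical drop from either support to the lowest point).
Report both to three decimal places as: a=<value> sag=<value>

a=14.812 sag=21.254

seed: a₀ = √(S³/(24(L−S))) = √(45.559³/(24·20.208)) = 13.963490
iter 1: u=1.631361  f(a)=+2.866e+00  f'(a)=-3.742e+00  a ← 13.963490 − (+2.866e+00/-3.742e+00) = 14.729428
iter 2: u=1.546530  f(a)=+2.527e-01  f'(a)=-3.108e+00  a ← 14.729428 − (+2.527e-01/-3.108e+00) = 14.810724
iter 3: u=1.538041  f(a)=+2.384e-03  f'(a)=-3.050e+00  a ← 14.810724 − (+2.384e-03/-3.050e+00) = 14.811505
iter 4: u=1.537960  f(a)=+2.167e-07  f'(a)=-3.049e+00  a ← 14.811505 − (+2.167e-07/-3.049e+00) = 14.811505
iter 5: u=1.537960  f(a)=-1.421e-14  f'(a)=-3.049e+00  a ← 14.811505 − (-1.421e-14/-3.049e+00) = 14.811505
converged: |Δa| < 1e-12 after 5 iterations
sag = a·(cosh(S/(2a)) − 1) = 14.811505·(cosh(1.537960) − 1) = 21.253786
T_max/T_min = cosh(S/(2a)) = 2.434951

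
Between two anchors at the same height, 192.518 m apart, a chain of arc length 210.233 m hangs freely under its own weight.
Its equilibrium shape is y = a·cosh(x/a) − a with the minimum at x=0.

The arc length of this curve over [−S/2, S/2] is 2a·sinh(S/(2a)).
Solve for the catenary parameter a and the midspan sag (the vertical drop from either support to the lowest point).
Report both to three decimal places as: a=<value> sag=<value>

a=131.299 sag=36.894

seed: a₀ = √(S³/(24(L−S))) = √(192.518³/(24·17.715)) = 129.548030
iter 1: u=0.743037  f(a)=+4.955e-01  f'(a)=-2.889e-01  a ← 129.548030 − (+4.955e-01/-2.889e-01) = 131.263233
iter 2: u=0.733328  f(a)=+1.001e-02  f'(a)=-2.773e-01  a ← 131.263233 − (+1.001e-02/-2.773e-01) = 131.299337
iter 3: u=0.733126  f(a)=+4.275e-06  f'(a)=-2.771e-01  a ← 131.299337 − (+4.275e-06/-2.771e-01) = 131.299353
iter 4: u=0.733126  f(a)=+8.242e-13  f'(a)=-2.771e-01  a ← 131.299353 − (+8.242e-13/-2.771e-01) = 131.299353
converged: |Δa| < 1e-12 after 4 iterations
sag = a·(cosh(S/(2a)) − 1) = 131.299353·(cosh(0.733126) − 1) = 36.893984
T_max/T_min = cosh(S/(2a)) = 1.280991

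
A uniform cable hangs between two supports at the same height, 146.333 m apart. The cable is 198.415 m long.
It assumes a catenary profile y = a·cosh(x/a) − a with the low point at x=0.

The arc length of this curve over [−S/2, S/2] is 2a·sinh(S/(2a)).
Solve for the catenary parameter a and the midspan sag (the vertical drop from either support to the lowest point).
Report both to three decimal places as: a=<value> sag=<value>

a=52.549 sag=59.717

seed: a₀ = √(S³/(24(L−S))) = √(146.333³/(24·52.082)) = 50.068429
iter 1: u=1.461330  f(a)=+5.852e+00  f'(a)=-2.560e+00  a ← 50.068429 − (+5.852e+00/-2.560e+00) = 52.354524
iter 2: u=1.397520  f(a)=+4.247e-01  f'(a)=-2.201e+00  a ← 52.354524 − (+4.247e-01/-2.201e+00) = 52.547503
iter 3: u=1.392388  f(a)=+2.623e-03  f'(a)=-2.174e+00  a ← 52.547503 − (+2.623e-03/-2.174e+00) = 52.548710
iter 4: u=1.392356  f(a)=+1.015e-07  f'(a)=-2.173e+00  a ← 52.548710 − (+1.015e-07/-2.173e+00) = 52.548710
iter 5: u=1.392356  f(a)=+0.000e+00  f'(a)=-2.173e+00  a ← 52.548710 − (+0.000e+00/-2.173e+00) = 52.548710
converged: |Δa| < 1e-12 after 5 iterations
sag = a·(cosh(S/(2a)) − 1) = 52.548710·(cosh(1.392356) − 1) = 59.716579
T_max/T_min = cosh(S/(2a)) = 2.136404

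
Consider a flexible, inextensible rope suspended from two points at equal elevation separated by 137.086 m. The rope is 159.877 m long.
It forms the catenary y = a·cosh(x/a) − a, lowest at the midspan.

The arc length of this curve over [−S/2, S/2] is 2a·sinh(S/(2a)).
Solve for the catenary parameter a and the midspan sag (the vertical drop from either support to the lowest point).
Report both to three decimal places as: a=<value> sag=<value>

a=70.278 sag=36.161

seed: a₀ = √(S³/(24(L−S))) = √(137.086³/(24·22.791)) = 68.628158
iter 1: u=0.998759  f(a)=+1.164e+00  f'(a)=-7.328e-01  a ← 68.628158 − (+1.164e+00/-7.328e-01) = 70.216620
iter 2: u=0.976165  f(a)=+4.164e-02  f'(a)=-6.813e-01  a ← 70.216620 − (+4.164e-02/-6.813e-01) = 70.277746
iter 3: u=0.975316  f(a)=+5.767e-05  f'(a)=-6.794e-01  a ← 70.277746 − (+5.767e-05/-6.794e-01) = 70.277831
iter 4: u=0.975315  f(a)=+1.109e-10  f'(a)=-6.794e-01  a ← 70.277831 − (+1.109e-10/-6.794e-01) = 70.277831
iter 5: u=0.975315  f(a)=+0.000e+00  f'(a)=-6.794e-01  a ← 70.277831 − (+0.000e+00/-6.794e-01) = 70.277831
converged: |Δa| < 1e-12 after 5 iterations
sag = a·(cosh(S/(2a)) − 1) = 70.277831·(cosh(0.975315) − 1) = 36.160589
T_max/T_min = cosh(S/(2a)) = 1.514538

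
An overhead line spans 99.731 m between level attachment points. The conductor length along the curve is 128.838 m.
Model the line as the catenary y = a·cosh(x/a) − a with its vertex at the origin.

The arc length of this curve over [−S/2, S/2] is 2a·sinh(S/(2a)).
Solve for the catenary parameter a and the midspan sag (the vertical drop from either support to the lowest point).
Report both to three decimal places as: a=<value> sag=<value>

a=39.233 sag=36.193

seed: a₀ = √(S³/(24(L−S))) = √(99.731³/(24·29.107)) = 37.682605
iter 1: u=1.323303  f(a)=+2.657e+00  f'(a)=-1.833e+00  a ← 37.682605 − (+2.657e+00/-1.833e+00) = 39.132471
iter 2: u=1.274274  f(a)=+1.611e-01  f'(a)=-1.617e+00  a ← 39.132471 − (+1.611e-01/-1.617e+00) = 39.232091
iter 3: u=1.271039  f(a)=+6.762e-04  f'(a)=-1.603e+00  a ← 39.232091 − (+6.762e-04/-1.603e+00) = 39.232513
iter 4: u=1.271025  f(a)=+1.203e-08  f'(a)=-1.603e+00  a ← 39.232513 − (+1.203e-08/-1.603e+00) = 39.232513
iter 5: u=1.271025  f(a)=+2.842e-14  f'(a)=-1.603e+00  a ← 39.232513 − (+2.842e-14/-1.603e+00) = 39.232513
converged: |Δa| < 1e-12 after 5 iterations
sag = a·(cosh(S/(2a)) − 1) = 39.232513·(cosh(1.271025) − 1) = 36.192931
T_max/T_min = cosh(S/(2a)) = 1.922524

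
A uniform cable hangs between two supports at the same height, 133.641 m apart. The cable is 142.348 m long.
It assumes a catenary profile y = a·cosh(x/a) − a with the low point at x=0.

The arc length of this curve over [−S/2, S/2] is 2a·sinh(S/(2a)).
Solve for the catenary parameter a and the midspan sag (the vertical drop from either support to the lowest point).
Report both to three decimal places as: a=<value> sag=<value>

seed: a₀ = √(S³/(24(L−S))) = √(133.641³/(24·8.707)) = 106.873414
iter 1: u=0.625230  f(a)=+1.718e-01  f'(a)=-1.694e-01  a ← 106.873414 − (+1.718e-01/-1.694e-01) = 107.887446
iter 2: u=0.619354  f(a)=+2.475e-03  f'(a)=-1.645e-01  a ← 107.887446 − (+2.475e-03/-1.645e-01) = 107.902490
iter 3: u=0.619267  f(a)=+5.308e-07  f'(a)=-1.645e-01  a ← 107.902490 − (+5.308e-07/-1.645e-01) = 107.902493
iter 4: u=0.619267  f(a)=+0.000e+00  f'(a)=-1.645e-01  a ← 107.902493 − (+0.000e+00/-1.645e-01) = 107.902493
converged: |Δa| < 1e-12 after 4 iterations
sag = a·(cosh(S/(2a)) − 1) = 107.902493·(cosh(0.619267) − 1) = 21.359591
T_max/T_min = cosh(S/(2a)) = 1.197953

a=107.902 sag=21.360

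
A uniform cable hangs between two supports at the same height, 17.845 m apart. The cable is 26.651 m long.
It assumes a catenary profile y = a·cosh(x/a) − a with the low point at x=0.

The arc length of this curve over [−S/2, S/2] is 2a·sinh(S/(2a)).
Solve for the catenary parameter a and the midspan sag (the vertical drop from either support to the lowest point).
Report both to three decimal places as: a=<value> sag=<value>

seed: a₀ = √(S³/(24(L−S))) = √(17.845³/(24·8.806)) = 5.185371
iter 1: u=1.720706  f(a)=+1.399e+00  f'(a)=-4.514e+00  a ← 5.185371 − (+1.399e+00/-4.514e+00) = 5.495360
iter 2: u=1.623643  f(a)=+1.353e-01  f'(a)=-3.680e+00  a ← 5.495360 − (+1.353e-01/-3.680e+00) = 5.532128
iter 3: u=1.612851  f(a)=+1.564e-03  f'(a)=-3.596e+00  a ← 5.532128 − (+1.564e-03/-3.596e+00) = 5.532563
iter 4: u=1.612725  f(a)=+2.143e-07  f'(a)=-3.595e+00  a ← 5.532563 − (+2.143e-07/-3.595e+00) = 5.532563
iter 5: u=1.612725  f(a)=+1.066e-14  f'(a)=-3.595e+00  a ← 5.532563 − (+1.066e-14/-3.595e+00) = 5.532563
converged: |Δa| < 1e-12 after 5 iterations
sag = a·(cosh(S/(2a)) − 1) = 5.532563·(cosh(1.612725) − 1) = 8.895819
T_max/T_min = cosh(S/(2a)) = 2.607902

a=5.533 sag=8.896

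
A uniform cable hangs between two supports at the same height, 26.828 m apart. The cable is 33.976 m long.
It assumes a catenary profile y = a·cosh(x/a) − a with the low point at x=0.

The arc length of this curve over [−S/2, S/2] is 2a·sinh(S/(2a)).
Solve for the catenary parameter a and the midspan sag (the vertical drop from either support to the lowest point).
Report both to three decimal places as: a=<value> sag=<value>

a=11.010 sag=9.234

seed: a₀ = √(S³/(24(L−S))) = √(26.828³/(24·7.148)) = 10.609247
iter 1: u=1.264369  f(a)=+5.936e-01  f'(a)=-1.576e+00  a ← 10.609247 − (+5.936e-01/-1.576e+00) = 10.985986
iter 2: u=1.221010  f(a)=+3.308e-02  f'(a)=-1.404e+00  a ← 10.985986 − (+3.308e-02/-1.404e+00) = 11.009543
iter 3: u=1.218398  f(a)=+1.162e-04  f'(a)=-1.395e+00  a ← 11.009543 − (+1.162e-04/-1.395e+00) = 11.009627
iter 4: u=1.218388  f(a)=+1.444e-09  f'(a)=-1.395e+00  a ← 11.009627 − (+1.444e-09/-1.395e+00) = 11.009627
iter 5: u=1.218388  f(a)=+7.105e-15  f'(a)=-1.395e+00  a ← 11.009627 − (+7.105e-15/-1.395e+00) = 11.009627
converged: |Δa| < 1e-12 after 5 iterations
sag = a·(cosh(S/(2a)) − 1) = 11.009627·(cosh(1.218388) − 1) = 9.233990
T_max/T_min = cosh(S/(2a)) = 1.838720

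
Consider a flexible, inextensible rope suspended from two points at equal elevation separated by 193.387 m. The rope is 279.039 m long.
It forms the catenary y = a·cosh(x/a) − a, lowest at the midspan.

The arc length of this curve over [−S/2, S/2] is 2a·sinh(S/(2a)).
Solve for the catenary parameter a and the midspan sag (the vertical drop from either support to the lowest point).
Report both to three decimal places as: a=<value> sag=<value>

a=62.913 sag=90.135

seed: a₀ = √(S³/(24(L−S))) = √(193.387³/(24·85.652)) = 59.315274
iter 1: u=1.630162  f(a)=+1.213e+01  f'(a)=-3.732e+00  a ← 59.315274 − (+1.213e+01/-3.732e+00) = 62.564982
iter 2: u=1.545489  f(a)=+1.068e+00  f'(a)=-3.101e+00  a ← 62.564982 − (+1.068e+00/-3.101e+00) = 62.909375
iter 3: u=1.537028  f(a)=+1.005e-02  f'(a)=-3.043e+00  a ← 62.909375 − (+1.005e-02/-3.043e+00) = 62.912677
iter 4: u=1.536948  f(a)=+9.083e-07  f'(a)=-3.043e+00  a ← 62.912677 − (+9.083e-07/-3.043e+00) = 62.912678
iter 5: u=1.536948  f(a)=+0.000e+00  f'(a)=-3.043e+00  a ← 62.912678 − (+0.000e+00/-3.043e+00) = 62.912678
converged: |Δa| < 1e-12 after 5 iterations
sag = a·(cosh(S/(2a)) − 1) = 62.912678·(cosh(1.536948) − 1) = 90.135341
T_max/T_min = cosh(S/(2a)) = 2.432706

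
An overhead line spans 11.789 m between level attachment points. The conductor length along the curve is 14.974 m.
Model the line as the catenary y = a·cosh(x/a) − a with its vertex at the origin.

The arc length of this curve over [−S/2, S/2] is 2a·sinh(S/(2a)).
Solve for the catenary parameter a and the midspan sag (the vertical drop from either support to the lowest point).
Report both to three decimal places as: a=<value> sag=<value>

seed: a₀ = √(S³/(24(L−S))) = √(11.789³/(24·3.185)) = 4.629724
iter 1: u=1.273186  f(a)=+2.683e-01  f'(a)=-1.612e+00  a ← 4.629724 − (+2.683e-01/-1.612e+00) = 4.796161
iter 2: u=1.229004  f(a)=+1.515e-02  f'(a)=-1.435e+00  a ← 4.796161 − (+1.515e-02/-1.435e+00) = 4.806719
iter 3: u=1.226304  f(a)=+5.467e-05  f'(a)=-1.425e+00  a ← 4.806719 − (+5.467e-05/-1.425e+00) = 4.806758
iter 4: u=1.226294  f(a)=+7.179e-10  f'(a)=-1.424e+00  a ← 4.806758 − (+7.179e-10/-1.424e+00) = 4.806758
iter 5: u=1.226294  f(a)=+0.000e+00  f'(a)=-1.424e+00  a ← 4.806758 − (+0.000e+00/-1.424e+00) = 4.806758
converged: |Δa| < 1e-12 after 5 iterations
sag = a·(cosh(S/(2a)) − 1) = 4.806758·(cosh(1.226294) − 1) = 4.090438
T_max/T_min = cosh(S/(2a)) = 1.850977

a=4.807 sag=4.090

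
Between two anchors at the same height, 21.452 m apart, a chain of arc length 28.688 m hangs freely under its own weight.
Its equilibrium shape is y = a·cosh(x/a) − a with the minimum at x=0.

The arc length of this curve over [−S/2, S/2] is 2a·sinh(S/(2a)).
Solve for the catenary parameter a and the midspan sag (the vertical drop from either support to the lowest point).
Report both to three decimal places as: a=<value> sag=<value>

a=7.895 sag=8.478

seed: a₀ = √(S³/(24(L−S))) = √(21.452³/(24·7.236)) = 7.539574
iter 1: u=1.422627  f(a)=+7.685e-01  f'(a)=-2.337e+00  a ← 7.539574 − (+7.685e-01/-2.337e+00) = 7.868412
iter 2: u=1.363172  f(a)=+5.314e-02  f'(a)=-2.024e+00  a ← 7.868412 − (+5.314e-02/-2.024e+00) = 7.894665
iter 3: u=1.358639  f(a)=+2.958e-04  f'(a)=-2.002e+00  a ← 7.894665 − (+2.958e-04/-2.002e+00) = 7.894813
iter 4: u=1.358614  f(a)=+9.277e-09  f'(a)=-2.001e+00  a ← 7.894813 − (+9.277e-09/-2.001e+00) = 7.894813
iter 5: u=1.358614  f(a)=+0.000e+00  f'(a)=-2.001e+00  a ← 7.894813 − (+0.000e+00/-2.001e+00) = 7.894813
converged: |Δa| < 1e-12 after 5 iterations
sag = a·(cosh(S/(2a)) − 1) = 7.894813·(cosh(1.358614) − 1) = 8.478287
T_max/T_min = cosh(S/(2a)) = 2.073906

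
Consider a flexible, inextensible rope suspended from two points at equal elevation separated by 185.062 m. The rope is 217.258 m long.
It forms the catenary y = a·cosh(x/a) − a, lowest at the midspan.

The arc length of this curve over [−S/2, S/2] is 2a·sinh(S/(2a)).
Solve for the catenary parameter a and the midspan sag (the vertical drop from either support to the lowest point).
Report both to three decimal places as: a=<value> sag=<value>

seed: a₀ = √(S³/(24(L−S))) = √(185.062³/(24·32.196)) = 90.566857
iter 1: u=1.021687  f(a)=+1.723e+00  f'(a)=-7.880e-01  a ← 90.566857 − (+1.723e+00/-7.880e-01) = 92.753024
iter 2: u=0.997606  f(a)=+6.435e-02  f'(a)=-7.301e-01  a ← 92.753024 − (+6.435e-02/-7.301e-01) = 92.841158
iter 3: u=0.996659  f(a)=+9.751e-05  f'(a)=-7.279e-01  a ← 92.841158 − (+9.751e-05/-7.279e-01) = 92.841292
iter 4: u=0.996658  f(a)=+2.246e-10  f'(a)=-7.279e-01  a ← 92.841292 − (+2.246e-10/-7.279e-01) = 92.841292
iter 5: u=0.996658  f(a)=-2.842e-14  f'(a)=-7.279e-01  a ← 92.841292 − (-2.842e-14/-7.279e-01) = 92.841292
converged: |Δa| < 1e-12 after 5 iterations
sag = a·(cosh(S/(2a)) − 1) = 92.841292·(cosh(0.996658) − 1) = 50.056452
T_max/T_min = cosh(S/(2a)) = 1.539162

a=92.841 sag=50.056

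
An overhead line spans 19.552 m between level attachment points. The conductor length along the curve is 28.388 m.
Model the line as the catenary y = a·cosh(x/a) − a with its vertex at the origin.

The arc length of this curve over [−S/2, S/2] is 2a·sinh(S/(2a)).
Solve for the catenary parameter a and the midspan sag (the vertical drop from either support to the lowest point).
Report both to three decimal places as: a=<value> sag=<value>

a=6.304 sag=9.227

seed: a₀ = √(S³/(24(L−S))) = √(19.552³/(24·8.836)) = 5.936812
iter 1: u=1.646675  f(a)=+1.278e+00  f'(a)=-3.866e+00  a ← 5.936812 − (+1.278e+00/-3.866e+00) = 6.267457
iter 2: u=1.559803  f(a)=+1.146e-01  f'(a)=-3.201e+00  a ← 6.267457 − (+1.146e-01/-3.201e+00) = 6.303241
iter 3: u=1.550948  f(a)=+1.120e-03  f'(a)=-3.139e+00  a ← 6.303241 − (+1.120e-03/-3.139e+00) = 6.303598
iter 4: u=1.550860  f(a)=+1.094e-07  f'(a)=-3.139e+00  a ← 6.303598 − (+1.094e-07/-3.139e+00) = 6.303598
iter 5: u=1.550860  f(a)=+3.553e-15  f'(a)=-3.139e+00  a ← 6.303598 − (+3.553e-15/-3.139e+00) = 6.303598
converged: |Δa| < 1e-12 after 5 iterations
sag = a·(cosh(S/(2a)) − 1) = 6.303598·(cosh(1.550860) − 1) = 9.227177
T_max/T_min = cosh(S/(2a)) = 2.463795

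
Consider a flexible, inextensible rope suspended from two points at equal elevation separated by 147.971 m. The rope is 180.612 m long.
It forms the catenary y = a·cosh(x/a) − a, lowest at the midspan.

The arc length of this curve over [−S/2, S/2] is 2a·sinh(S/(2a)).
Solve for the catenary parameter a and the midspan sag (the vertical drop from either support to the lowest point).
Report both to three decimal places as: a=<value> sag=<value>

seed: a₀ = √(S³/(24(L−S))) = √(147.971³/(24·32.641)) = 64.309860
iter 1: u=1.150453  f(a)=+2.229e+00  f'(a)=-1.156e+00  a ← 64.309860 − (+2.229e+00/-1.156e+00) = 66.238462
iter 2: u=1.116957  f(a)=+1.042e-01  f'(a)=-1.050e+00  a ← 66.238462 − (+1.042e-01/-1.050e+00) = 66.337701
iter 3: u=1.115286  f(a)=+2.525e-04  f'(a)=-1.045e+00  a ← 66.337701 − (+2.525e-04/-1.045e+00) = 66.337942
iter 4: u=1.115282  f(a)=+1.490e-09  f'(a)=-1.045e+00  a ← 66.337942 − (+1.490e-09/-1.045e+00) = 66.337942
iter 5: u=1.115282  f(a)=+0.000e+00  f'(a)=-1.045e+00  a ← 66.337942 − (+0.000e+00/-1.045e+00) = 66.337942
converged: |Δa| < 1e-12 after 5 iterations
sag = a·(cosh(S/(2a)) − 1) = 66.337942·(cosh(1.115282) − 1) = 45.715153
T_max/T_min = cosh(S/(2a)) = 1.689125

a=66.338 sag=45.715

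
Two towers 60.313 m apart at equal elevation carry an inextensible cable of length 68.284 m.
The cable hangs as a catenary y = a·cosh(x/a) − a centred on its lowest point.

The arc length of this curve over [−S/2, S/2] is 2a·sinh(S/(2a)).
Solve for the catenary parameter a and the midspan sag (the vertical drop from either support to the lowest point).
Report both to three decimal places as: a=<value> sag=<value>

seed: a₀ = √(S³/(24(L−S))) = √(60.313³/(24·7.971)) = 33.865257
iter 1: u=0.890485  f(a)=+3.221e-01  f'(a)=-5.091e-01  a ← 33.865257 − (+3.221e-01/-5.091e-01) = 34.497819
iter 2: u=0.874157  f(a)=+9.245e-03  f'(a)=-4.803e-01  a ← 34.497819 − (+9.245e-03/-4.803e-01) = 34.517068
iter 3: u=0.873669  f(a)=+8.118e-06  f'(a)=-4.795e-01  a ← 34.517068 − (+8.118e-06/-4.795e-01) = 34.517085
iter 4: u=0.873669  f(a)=+6.253e-12  f'(a)=-4.795e-01  a ← 34.517085 − (+6.253e-12/-4.795e-01) = 34.517085
converged: |Δa| < 1e-12 after 4 iterations
sag = a·(cosh(S/(2a)) − 1) = 34.517085·(cosh(0.873669) − 1) = 14.032944
T_max/T_min = cosh(S/(2a)) = 1.406551

a=34.517 sag=14.033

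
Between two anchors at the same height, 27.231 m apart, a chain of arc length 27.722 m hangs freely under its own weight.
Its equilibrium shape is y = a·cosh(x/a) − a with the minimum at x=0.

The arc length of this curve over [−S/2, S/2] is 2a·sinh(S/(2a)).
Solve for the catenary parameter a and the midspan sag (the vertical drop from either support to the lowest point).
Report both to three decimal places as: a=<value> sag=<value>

seed: a₀ = √(S³/(24(L−S))) = √(27.231³/(24·0.491)) = 41.395108
iter 1: u=0.328916  f(a)=+2.663e-03  f'(a)=-2.398e-02  a ← 41.395108 − (+2.663e-03/-2.398e-02) = 41.506149
iter 2: u=0.328036  f(a)=+1.075e-05  f'(a)=-2.379e-02  a ← 41.506149 − (+1.075e-05/-2.379e-02) = 41.506602
iter 3: u=0.328032  f(a)=+1.769e-10  f'(a)=-2.379e-02  a ← 41.506602 − (+1.769e-10/-2.379e-02) = 41.506602
iter 4: u=0.328032  f(a)=-3.553e-15  f'(a)=-2.379e-02  a ← 41.506602 − (-3.553e-15/-2.379e-02) = 41.506602
converged: |Δa| < 1e-12 after 4 iterations
sag = a·(cosh(S/(2a)) − 1) = 41.506602·(cosh(0.328032) − 1) = 2.253258
T_max/T_min = cosh(S/(2a)) = 1.054287

a=41.507 sag=2.253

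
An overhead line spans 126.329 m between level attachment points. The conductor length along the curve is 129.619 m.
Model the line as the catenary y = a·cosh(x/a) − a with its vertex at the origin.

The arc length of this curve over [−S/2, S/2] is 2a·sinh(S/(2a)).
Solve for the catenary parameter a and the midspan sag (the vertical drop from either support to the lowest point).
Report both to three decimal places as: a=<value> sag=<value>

seed: a₀ = √(S³/(24(L−S))) = √(126.329³/(24·3.290)) = 159.790523
iter 1: u=0.395296  f(a)=+2.580e-02  f'(a)=-4.183e-02  a ← 159.790523 − (+2.580e-02/-4.183e-02) = 160.407374
iter 2: u=0.393776  f(a)=+1.502e-04  f'(a)=-4.134e-02  a ← 160.407374 − (+1.502e-04/-4.134e-02) = 160.411006
iter 3: u=0.393767  f(a)=+5.153e-09  f'(a)=-4.134e-02  a ← 160.411006 − (+5.153e-09/-4.134e-02) = 160.411006
iter 4: u=0.393767  f(a)=-2.842e-14  f'(a)=-4.134e-02  a ← 160.411006 − (-2.842e-14/-4.134e-02) = 160.411006
converged: |Δa| < 1e-12 after 4 iterations
sag = a·(cosh(S/(2a)) − 1) = 160.411006·(cosh(0.393767) − 1) = 12.597555
T_max/T_min = cosh(S/(2a)) = 1.078533

a=160.411 sag=12.598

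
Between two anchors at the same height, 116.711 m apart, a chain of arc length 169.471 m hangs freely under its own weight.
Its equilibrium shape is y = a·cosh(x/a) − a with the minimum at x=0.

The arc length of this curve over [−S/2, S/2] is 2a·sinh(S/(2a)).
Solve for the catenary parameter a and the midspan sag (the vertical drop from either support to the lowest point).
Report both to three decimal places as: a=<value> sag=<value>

seed: a₀ = √(S³/(24(L−S))) = √(116.711³/(24·52.760)) = 35.433143
iter 1: u=1.646919  f(a)=+7.635e+00  f'(a)=-3.868e+00  a ← 35.433143 − (+7.635e+00/-3.868e+00) = 37.407031
iter 2: u=1.560014  f(a)=+6.844e-01  f'(a)=-3.203e+00  a ← 37.407031 − (+6.844e-01/-3.203e+00) = 37.620722
iter 3: u=1.551153  f(a)=+6.697e-03  f'(a)=-3.141e+00  a ← 37.620722 − (+6.697e-03/-3.141e+00) = 37.622854
iter 4: u=1.551065  f(a)=+6.549e-07  f'(a)=-3.140e+00  a ← 37.622854 − (+6.549e-07/-3.140e+00) = 37.622854
iter 5: u=1.551065  f(a)=-2.842e-14  f'(a)=-3.140e+00  a ← 37.622854 − (-2.842e-14/-3.140e+00) = 37.622854
converged: |Δa| < 1e-12 after 5 iterations
sag = a·(cosh(S/(2a)) − 1) = 37.622854·(cosh(1.551065) − 1) = 55.089519
T_max/T_min = cosh(S/(2a)) = 2.464257

a=37.623 sag=55.090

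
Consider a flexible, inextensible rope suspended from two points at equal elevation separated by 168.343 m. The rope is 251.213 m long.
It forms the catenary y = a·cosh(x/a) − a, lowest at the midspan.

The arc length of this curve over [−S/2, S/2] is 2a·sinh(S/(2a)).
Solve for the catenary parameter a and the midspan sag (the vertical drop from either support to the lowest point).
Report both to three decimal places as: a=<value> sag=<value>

seed: a₀ = √(S³/(24(L−S))) = √(168.343³/(24·82.870)) = 48.976563
iter 1: u=1.718608  f(a)=+1.314e+01  f'(a)=-4.495e+00  a ← 48.976563 − (+1.314e+01/-4.495e+00) = 51.898752
iter 2: u=1.621841  f(a)=+1.267e+00  f'(a)=-3.666e+00  a ← 51.898752 − (+1.267e+00/-3.666e+00) = 52.244477
iter 3: u=1.611108  f(a)=+1.458e-02  f'(a)=-3.582e+00  a ← 52.244477 − (+1.458e-02/-3.582e+00) = 52.248548
iter 4: u=1.610983  f(a)=+1.979e-06  f'(a)=-3.581e+00  a ← 52.248548 − (+1.979e-06/-3.581e+00) = 52.248548
iter 5: u=1.610983  f(a)=+0.000e+00  f'(a)=-3.581e+00  a ← 52.248548 − (+0.000e+00/-3.581e+00) = 52.248548
converged: |Δa| < 1e-12 after 5 iterations
sag = a·(cosh(S/(2a)) − 1) = 52.248548·(cosh(1.610983) − 1) = 83.791533
T_max/T_min = cosh(S/(2a)) = 2.603710

a=52.249 sag=83.792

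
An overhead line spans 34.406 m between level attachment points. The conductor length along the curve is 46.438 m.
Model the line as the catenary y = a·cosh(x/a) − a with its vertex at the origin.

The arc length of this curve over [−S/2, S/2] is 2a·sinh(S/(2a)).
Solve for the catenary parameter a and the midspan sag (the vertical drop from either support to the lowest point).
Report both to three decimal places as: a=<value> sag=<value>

a=12.455 sag=13.894

seed: a₀ = √(S³/(24(L−S))) = √(34.406³/(24·12.032)) = 11.876179
iter 1: u=1.448530  f(a)=+1.327e+00  f'(a)=-2.485e+00  a ← 11.876179 − (+1.327e+00/-2.485e+00) = 12.410381
iter 2: u=1.386178  f(a)=+9.480e-02  f'(a)=-2.141e+00  a ← 12.410381 − (+9.480e-02/-2.141e+00) = 12.454658
iter 3: u=1.381250  f(a)=+5.660e-04  f'(a)=-2.116e+00  a ← 12.454658 − (+5.660e-04/-2.116e+00) = 12.454926
iter 4: u=1.381221  f(a)=+2.044e-08  f'(a)=-2.115e+00  a ← 12.454926 − (+2.044e-08/-2.115e+00) = 12.454926
iter 5: u=1.381221  f(a)=-7.105e-15  f'(a)=-2.115e+00  a ← 12.454926 − (-7.105e-15/-2.115e+00) = 12.454926
converged: |Δa| < 1e-12 after 5 iterations
sag = a·(cosh(S/(2a)) − 1) = 12.454926·(cosh(1.381221) − 1) = 13.893644
T_max/T_min = cosh(S/(2a)) = 2.115514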